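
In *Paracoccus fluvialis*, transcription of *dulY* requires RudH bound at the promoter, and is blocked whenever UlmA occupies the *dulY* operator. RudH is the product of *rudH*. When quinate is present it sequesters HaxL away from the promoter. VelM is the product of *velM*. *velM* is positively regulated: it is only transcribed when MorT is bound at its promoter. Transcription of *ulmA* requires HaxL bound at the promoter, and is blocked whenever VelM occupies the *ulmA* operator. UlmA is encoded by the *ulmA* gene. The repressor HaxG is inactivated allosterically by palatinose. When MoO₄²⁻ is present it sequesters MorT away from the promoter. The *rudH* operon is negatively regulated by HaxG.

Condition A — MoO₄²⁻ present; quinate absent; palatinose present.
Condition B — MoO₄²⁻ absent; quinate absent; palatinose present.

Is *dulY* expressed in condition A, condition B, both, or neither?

Condition A:
MoO₄²⁻ is present, so MorT is inactive.
Required activator MorT is absent, so *velM* is not transcribed.
So VelM is not produced.
Quinate is absent, so HaxL is active.
No repressor is bound and HaxL is active, so *ulmA* is transcribed.
So UlmA is produced and active.
Palatinose is present, so HaxG is inactive.
With no repressor bound, *rudH* is transcribed.
So RudH is produced and active.
With repressor UlmA bound, *dulY* is not transcribed.
→ *dulY* is OFF in A.
Condition B:
MoO₄²⁻ is absent, so MorT is active.
No repressor is bound and MorT is active, so *velM* is transcribed.
So VelM is produced and active.
Quinate is absent, so HaxL is active.
With repressor VelM bound, *ulmA* is not transcribed.
So UlmA is not produced.
Palatinose is present, so HaxG is inactive.
With no repressor bound, *rudH* is transcribed.
So RudH is produced and active.
No repressor is bound and RudH is active, so *dulY* is transcribed.
→ *dulY* is ON in B.

B only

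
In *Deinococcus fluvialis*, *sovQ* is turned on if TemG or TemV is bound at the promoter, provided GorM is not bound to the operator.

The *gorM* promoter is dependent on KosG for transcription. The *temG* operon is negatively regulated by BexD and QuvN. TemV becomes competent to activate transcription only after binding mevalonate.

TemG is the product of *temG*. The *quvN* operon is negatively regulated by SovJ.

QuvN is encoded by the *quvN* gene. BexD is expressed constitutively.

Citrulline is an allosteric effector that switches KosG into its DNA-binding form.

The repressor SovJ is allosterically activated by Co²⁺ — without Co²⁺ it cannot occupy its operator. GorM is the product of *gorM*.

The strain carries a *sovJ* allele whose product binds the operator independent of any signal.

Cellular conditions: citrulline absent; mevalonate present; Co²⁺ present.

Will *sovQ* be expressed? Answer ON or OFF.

BexD is produced constitutively and is active.
SovJ is constitutively active in this strain.
With repressor SovJ bound, *quvN* is not transcribed.
So QuvN is not produced.
With repressor BexD bound, *temG* is not transcribed.
So TemG is not produced.
Citrulline is absent, so KosG is inactive.
Required activator KosG is absent, so *gorM* is not transcribed.
So GorM is not produced.
Mevalonate is present, so TemV is active.
Activator TemV is present, so *sovQ* is transcribed.

ON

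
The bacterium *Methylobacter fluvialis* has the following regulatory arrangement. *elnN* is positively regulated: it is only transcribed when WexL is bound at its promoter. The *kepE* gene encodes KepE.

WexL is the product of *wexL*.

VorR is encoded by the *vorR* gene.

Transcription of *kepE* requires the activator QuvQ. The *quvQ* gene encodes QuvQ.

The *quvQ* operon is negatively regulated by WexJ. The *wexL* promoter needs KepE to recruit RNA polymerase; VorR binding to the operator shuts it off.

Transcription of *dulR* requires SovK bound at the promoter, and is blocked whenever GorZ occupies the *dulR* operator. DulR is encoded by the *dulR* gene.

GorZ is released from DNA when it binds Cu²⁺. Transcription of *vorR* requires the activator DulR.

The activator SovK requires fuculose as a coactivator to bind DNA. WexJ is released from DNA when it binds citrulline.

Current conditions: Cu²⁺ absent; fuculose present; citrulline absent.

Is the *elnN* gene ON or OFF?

OFF

Citrulline is absent, so WexJ is active.
With repressor WexJ bound, *quvQ* is not transcribed.
So QuvQ is not produced.
Required activator QuvQ is absent, so *kepE* is not transcribed.
So KepE is not produced.
Fuculose is present, so SovK is active.
Cu²⁺ is absent, so GorZ is active.
With repressor GorZ bound, *dulR* is not transcribed.
So DulR is not produced.
Required activator DulR is absent, so *vorR* is not transcribed.
So VorR is not produced.
Required activator KepE is absent, so *wexL* is not transcribed.
So WexL is not produced.
Required activator WexL is absent, so *elnN* is not transcribed.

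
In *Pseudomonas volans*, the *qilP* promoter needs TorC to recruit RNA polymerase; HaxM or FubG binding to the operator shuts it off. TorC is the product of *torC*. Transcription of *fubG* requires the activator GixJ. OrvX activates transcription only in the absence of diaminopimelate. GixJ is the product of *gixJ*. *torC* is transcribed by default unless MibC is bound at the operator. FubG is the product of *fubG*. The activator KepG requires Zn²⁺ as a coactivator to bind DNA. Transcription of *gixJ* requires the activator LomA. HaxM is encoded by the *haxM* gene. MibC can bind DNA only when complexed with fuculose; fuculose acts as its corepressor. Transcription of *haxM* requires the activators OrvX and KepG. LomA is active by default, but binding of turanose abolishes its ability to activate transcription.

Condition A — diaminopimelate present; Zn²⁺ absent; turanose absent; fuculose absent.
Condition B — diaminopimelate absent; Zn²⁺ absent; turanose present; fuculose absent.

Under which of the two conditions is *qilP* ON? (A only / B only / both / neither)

Condition A:
Diaminopimelate is present, so OrvX is inactive.
Zn²⁺ is absent, so KepG is inactive.
Required activator OrvX is absent, so *haxM* is not transcribed.
So HaxM is not produced.
Turanose is absent, so LomA is active.
No repressor is bound and LomA is active, so *gixJ* is transcribed.
So GixJ is produced and active.
No repressor is bound and GixJ is active, so *fubG* is transcribed.
So FubG is produced and active.
Fuculose is absent, so MibC is inactive.
With no repressor bound, *torC* is transcribed.
So TorC is produced and active.
With repressor FubG bound, *qilP* is not transcribed.
→ *qilP* is OFF in A.
Condition B:
Diaminopimelate is absent, so OrvX is active.
Zn²⁺ is absent, so KepG is inactive.
Required activator KepG is absent, so *haxM* is not transcribed.
So HaxM is not produced.
Turanose is present, so LomA is inactive.
Required activator LomA is absent, so *gixJ* is not transcribed.
So GixJ is not produced.
Required activator GixJ is absent, so *fubG* is not transcribed.
So FubG is not produced.
Fuculose is absent, so MibC is inactive.
With no repressor bound, *torC* is transcribed.
So TorC is produced and active.
No repressor is bound and TorC is active, so *qilP* is transcribed.
→ *qilP* is ON in B.

B only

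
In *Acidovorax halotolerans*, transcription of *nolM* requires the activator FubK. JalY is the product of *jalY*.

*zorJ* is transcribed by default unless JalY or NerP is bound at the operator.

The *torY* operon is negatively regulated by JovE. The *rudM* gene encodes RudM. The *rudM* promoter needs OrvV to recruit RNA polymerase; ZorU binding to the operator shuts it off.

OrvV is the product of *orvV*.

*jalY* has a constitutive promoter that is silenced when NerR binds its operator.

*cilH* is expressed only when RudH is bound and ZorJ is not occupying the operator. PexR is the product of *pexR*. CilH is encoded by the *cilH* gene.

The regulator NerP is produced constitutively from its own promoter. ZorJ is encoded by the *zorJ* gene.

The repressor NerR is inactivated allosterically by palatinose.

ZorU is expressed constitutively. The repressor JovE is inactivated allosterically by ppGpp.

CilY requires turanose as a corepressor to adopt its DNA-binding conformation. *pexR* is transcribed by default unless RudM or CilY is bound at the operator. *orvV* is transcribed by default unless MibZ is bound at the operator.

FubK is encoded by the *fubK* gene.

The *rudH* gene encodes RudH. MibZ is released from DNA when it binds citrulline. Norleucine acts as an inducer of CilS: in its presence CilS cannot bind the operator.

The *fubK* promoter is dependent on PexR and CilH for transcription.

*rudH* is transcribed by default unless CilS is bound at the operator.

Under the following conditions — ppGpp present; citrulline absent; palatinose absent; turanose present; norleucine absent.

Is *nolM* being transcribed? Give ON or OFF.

OFF

Citrulline is absent, so MibZ is active.
With repressor MibZ bound, *orvV* is not transcribed.
So OrvV is not produced.
ZorU is produced constitutively and is active.
With repressor ZorU bound, *rudM* is not transcribed.
So RudM is not produced.
Turanose is present, so CilY is active.
With repressor CilY bound, *pexR* is not transcribed.
So PexR is not produced.
Norleucine is absent, so CilS is active.
With repressor CilS bound, *rudH* is not transcribed.
So RudH is not produced.
Palatinose is absent, so NerR is active.
With repressor NerR bound, *jalY* is not transcribed.
So JalY is not produced.
NerP is produced constitutively and is active.
With repressor NerP bound, *zorJ* is not transcribed.
So ZorJ is not produced.
Required activator RudH is absent, so *cilH* is not transcribed.
So CilH is not produced.
Required activator PexR is absent, so *fubK* is not transcribed.
So FubK is not produced.
Required activator FubK is absent, so *nolM* is not transcribed.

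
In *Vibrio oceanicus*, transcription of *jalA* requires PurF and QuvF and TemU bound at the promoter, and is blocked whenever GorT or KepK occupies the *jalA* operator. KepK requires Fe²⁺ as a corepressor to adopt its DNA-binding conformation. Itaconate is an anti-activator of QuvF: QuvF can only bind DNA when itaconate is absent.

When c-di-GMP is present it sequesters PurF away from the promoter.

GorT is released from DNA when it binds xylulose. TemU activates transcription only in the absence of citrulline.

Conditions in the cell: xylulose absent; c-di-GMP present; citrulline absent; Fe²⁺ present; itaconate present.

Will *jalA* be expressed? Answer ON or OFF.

c-di-GMP is present, so PurF is inactive.
Xylulose is absent, so GorT is active.
Itaconate is present, so QuvF is inactive.
Fe²⁺ is present, so KepK is active.
Citrulline is absent, so TemU is active.
With repressor GorT bound, *jalA* is not transcribed.

OFF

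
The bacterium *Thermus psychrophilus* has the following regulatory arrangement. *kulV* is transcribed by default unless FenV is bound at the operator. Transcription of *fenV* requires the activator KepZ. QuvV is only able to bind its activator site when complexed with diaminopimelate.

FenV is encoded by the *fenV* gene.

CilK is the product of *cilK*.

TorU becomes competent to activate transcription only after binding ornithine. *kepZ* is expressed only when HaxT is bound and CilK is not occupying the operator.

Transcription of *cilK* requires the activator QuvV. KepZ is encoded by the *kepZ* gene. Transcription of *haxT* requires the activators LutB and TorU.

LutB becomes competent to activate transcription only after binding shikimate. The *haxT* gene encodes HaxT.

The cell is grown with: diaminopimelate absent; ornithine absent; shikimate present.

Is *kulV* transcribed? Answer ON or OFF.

Shikimate is present, so LutB is active.
Ornithine is absent, so TorU is inactive.
Required activator TorU is absent, so *haxT* is not transcribed.
So HaxT is not produced.
Diaminopimelate is absent, so QuvV is inactive.
Required activator QuvV is absent, so *cilK* is not transcribed.
So CilK is not produced.
Required activator HaxT is absent, so *kepZ* is not transcribed.
So KepZ is not produced.
Required activator KepZ is absent, so *fenV* is not transcribed.
So FenV is not produced.
With no repressor bound, *kulV* is transcribed.

ON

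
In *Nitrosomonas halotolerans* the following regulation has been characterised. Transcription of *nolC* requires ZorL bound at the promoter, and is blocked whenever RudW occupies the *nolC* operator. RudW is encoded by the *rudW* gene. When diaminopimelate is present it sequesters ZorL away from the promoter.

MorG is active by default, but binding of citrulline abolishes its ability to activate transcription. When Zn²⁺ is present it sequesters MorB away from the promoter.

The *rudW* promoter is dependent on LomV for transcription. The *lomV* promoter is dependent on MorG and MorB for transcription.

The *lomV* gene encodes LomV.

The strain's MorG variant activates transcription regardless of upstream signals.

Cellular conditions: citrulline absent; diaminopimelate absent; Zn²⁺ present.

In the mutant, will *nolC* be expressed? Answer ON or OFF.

MorG is constitutively active in this strain.
Zn²⁺ is present, so MorB is inactive.
Required activator MorB is absent, so *lomV* is not transcribed.
So LomV is not produced.
Required activator LomV is absent, so *rudW* is not transcribed.
So RudW is not produced.
Diaminopimelate is absent, so ZorL is active.
No repressor is bound and ZorL is active, so *nolC* is transcribed.

ON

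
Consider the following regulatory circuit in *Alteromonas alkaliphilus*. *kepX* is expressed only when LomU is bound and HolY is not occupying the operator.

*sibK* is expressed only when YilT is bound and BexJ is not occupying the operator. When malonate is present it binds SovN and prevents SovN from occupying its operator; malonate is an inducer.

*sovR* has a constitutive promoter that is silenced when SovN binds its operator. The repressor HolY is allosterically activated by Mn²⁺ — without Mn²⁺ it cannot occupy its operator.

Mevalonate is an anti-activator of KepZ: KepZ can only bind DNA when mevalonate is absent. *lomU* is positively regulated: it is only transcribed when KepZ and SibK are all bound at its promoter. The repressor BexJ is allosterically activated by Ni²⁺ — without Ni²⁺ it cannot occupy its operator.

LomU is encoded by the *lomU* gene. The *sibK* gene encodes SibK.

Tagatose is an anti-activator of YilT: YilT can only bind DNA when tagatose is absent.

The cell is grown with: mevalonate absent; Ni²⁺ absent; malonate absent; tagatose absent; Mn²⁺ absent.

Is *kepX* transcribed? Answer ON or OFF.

Mevalonate is absent, so KepZ is active.
Tagatose is absent, so YilT is active.
Ni²⁺ is absent, so BexJ is inactive.
No repressor is bound and YilT is active, so *sibK* is transcribed.
So SibK is produced and active.
No repressor is bound and KepZ and SibK are active, so *lomU* is transcribed.
So LomU is produced and active.
Mn²⁺ is absent, so HolY is inactive.
No repressor is bound and LomU is active, so *kepX* is transcribed.

ON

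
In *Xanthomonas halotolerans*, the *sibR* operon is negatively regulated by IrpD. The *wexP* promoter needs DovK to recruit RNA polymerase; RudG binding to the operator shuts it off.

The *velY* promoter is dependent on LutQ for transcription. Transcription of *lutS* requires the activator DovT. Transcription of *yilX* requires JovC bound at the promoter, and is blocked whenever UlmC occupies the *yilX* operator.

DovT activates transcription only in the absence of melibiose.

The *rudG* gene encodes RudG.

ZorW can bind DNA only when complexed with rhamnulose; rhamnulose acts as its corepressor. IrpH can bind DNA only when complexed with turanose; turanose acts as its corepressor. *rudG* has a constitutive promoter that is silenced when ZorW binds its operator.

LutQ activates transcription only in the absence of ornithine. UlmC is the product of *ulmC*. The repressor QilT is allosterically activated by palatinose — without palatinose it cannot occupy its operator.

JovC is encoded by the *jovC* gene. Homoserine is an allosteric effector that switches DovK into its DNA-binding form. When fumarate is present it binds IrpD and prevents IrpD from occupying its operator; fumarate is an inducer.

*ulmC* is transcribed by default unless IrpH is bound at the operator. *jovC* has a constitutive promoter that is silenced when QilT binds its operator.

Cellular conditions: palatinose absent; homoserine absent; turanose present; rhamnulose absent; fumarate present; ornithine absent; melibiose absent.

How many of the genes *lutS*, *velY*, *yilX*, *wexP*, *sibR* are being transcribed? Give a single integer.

Melibiose is absent, so DovT is active.
No repressor is bound and DovT is active, so *lutS* is transcribed.
→ *lutS* is ON.
Ornithine is absent, so LutQ is active.
No repressor is bound and LutQ is active, so *velY* is transcribed.
→ *velY* is ON.
Turanose is present, so IrpH is active.
With repressor IrpH bound, *ulmC* is not transcribed.
So UlmC is not produced.
Palatinose is absent, so QilT is inactive.
With no repressor bound, *jovC* is transcribed.
So JovC is produced and active.
No repressor is bound and JovC is active, so *yilX* is transcribed.
→ *yilX* is ON.
Homoserine is absent, so DovK is inactive.
Rhamnulose is absent, so ZorW is inactive.
With no repressor bound, *rudG* is transcribed.
So RudG is produced and active.
With repressor RudG bound, *wexP* is not transcribed.
→ *wexP* is OFF.
Fumarate is present, so IrpD is inactive.
With no repressor bound, *sibR* is transcribed.
→ *sibR* is ON.
4 of the 5 genes are transcribed.

4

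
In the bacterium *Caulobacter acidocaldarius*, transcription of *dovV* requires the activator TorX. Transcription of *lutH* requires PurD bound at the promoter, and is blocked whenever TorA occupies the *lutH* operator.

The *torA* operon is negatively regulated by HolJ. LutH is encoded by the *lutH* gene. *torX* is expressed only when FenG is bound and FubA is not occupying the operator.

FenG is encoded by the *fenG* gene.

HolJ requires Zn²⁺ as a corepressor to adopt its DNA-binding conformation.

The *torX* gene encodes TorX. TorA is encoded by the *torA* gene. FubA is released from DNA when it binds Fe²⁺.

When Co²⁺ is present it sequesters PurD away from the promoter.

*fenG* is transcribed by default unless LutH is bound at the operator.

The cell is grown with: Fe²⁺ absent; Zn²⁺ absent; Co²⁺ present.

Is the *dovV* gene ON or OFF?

Zn²⁺ is absent, so HolJ is inactive.
With no repressor bound, *torA* is transcribed.
So TorA is produced and active.
Co²⁺ is present, so PurD is inactive.
With repressor TorA bound, *lutH* is not transcribed.
So LutH is not produced.
With no repressor bound, *fenG* is transcribed.
So FenG is produced and active.
Fe²⁺ is absent, so FubA is active.
With repressor FubA bound, *torX* is not transcribed.
So TorX is not produced.
Required activator TorX is absent, so *dovV* is not transcribed.

OFF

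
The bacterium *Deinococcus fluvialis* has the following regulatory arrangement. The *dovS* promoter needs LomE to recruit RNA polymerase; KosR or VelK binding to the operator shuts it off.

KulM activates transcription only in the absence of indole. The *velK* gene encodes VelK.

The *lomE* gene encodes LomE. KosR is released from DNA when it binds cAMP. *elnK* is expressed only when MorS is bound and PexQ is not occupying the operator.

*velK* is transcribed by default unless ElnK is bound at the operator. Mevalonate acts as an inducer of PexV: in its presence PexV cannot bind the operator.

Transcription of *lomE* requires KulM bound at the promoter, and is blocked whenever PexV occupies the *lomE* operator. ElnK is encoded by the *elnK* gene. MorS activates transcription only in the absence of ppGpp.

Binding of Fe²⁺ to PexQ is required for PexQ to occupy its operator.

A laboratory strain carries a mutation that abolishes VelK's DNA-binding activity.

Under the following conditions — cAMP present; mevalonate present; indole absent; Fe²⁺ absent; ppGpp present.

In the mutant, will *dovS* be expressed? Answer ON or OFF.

cAMP is present, so KosR is inactive.
VelK is non-functional in this strain, so it has no effect.
Indole is absent, so KulM is active.
Mevalonate is present, so PexV is inactive.
No repressor is bound and KulM is active, so *lomE* is transcribed.
So LomE is produced and active.
No repressor is bound and LomE is active, so *dovS* is transcribed.

ON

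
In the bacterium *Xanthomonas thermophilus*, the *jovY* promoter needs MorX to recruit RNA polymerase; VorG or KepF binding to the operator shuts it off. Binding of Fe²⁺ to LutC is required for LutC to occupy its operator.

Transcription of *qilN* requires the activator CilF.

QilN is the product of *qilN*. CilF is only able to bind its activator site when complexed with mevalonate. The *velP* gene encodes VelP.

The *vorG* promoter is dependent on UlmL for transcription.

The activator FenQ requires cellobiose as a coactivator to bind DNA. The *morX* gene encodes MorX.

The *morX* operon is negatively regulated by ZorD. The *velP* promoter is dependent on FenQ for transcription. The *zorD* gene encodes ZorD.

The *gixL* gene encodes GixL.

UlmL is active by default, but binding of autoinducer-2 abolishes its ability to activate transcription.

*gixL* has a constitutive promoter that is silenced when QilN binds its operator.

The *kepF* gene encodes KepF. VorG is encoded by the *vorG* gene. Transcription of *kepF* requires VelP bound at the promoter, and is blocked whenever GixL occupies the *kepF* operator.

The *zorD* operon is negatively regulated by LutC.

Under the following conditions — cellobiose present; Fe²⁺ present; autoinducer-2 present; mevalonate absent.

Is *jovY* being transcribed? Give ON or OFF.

Autoinducer-2 is present, so UlmL is inactive.
Required activator UlmL is absent, so *vorG* is not transcribed.
So VorG is not produced.
Fe²⁺ is present, so LutC is active.
With repressor LutC bound, *zorD* is not transcribed.
So ZorD is not produced.
With no repressor bound, *morX* is transcribed.
So MorX is produced and active.
Mevalonate is absent, so CilF is inactive.
Required activator CilF is absent, so *qilN* is not transcribed.
So QilN is not produced.
With no repressor bound, *gixL* is transcribed.
So GixL is produced and active.
Cellobiose is present, so FenQ is active.
No repressor is bound and FenQ is active, so *velP* is transcribed.
So VelP is produced and active.
With repressor GixL bound, *kepF* is not transcribed.
So KepF is not produced.
No repressor is bound and MorX is active, so *jovY* is transcribed.

ON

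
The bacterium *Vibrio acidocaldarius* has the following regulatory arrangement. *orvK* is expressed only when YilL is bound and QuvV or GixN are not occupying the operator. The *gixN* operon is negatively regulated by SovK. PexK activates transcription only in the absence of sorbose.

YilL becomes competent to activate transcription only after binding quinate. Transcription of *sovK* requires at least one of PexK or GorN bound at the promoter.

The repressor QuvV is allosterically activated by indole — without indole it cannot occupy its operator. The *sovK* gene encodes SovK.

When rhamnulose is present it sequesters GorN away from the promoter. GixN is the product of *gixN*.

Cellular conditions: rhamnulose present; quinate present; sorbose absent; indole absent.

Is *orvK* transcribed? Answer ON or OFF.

ON

Quinate is present, so YilL is active.
Indole is absent, so QuvV is inactive.
Sorbose is absent, so PexK is active.
Rhamnulose is present, so GorN is inactive.
Activator PexK is present, so *sovK* is transcribed.
So SovK is produced and active.
With repressor SovK bound, *gixN* is not transcribed.
So GixN is not produced.
No repressor is bound and YilL is active, so *orvK* is transcribed.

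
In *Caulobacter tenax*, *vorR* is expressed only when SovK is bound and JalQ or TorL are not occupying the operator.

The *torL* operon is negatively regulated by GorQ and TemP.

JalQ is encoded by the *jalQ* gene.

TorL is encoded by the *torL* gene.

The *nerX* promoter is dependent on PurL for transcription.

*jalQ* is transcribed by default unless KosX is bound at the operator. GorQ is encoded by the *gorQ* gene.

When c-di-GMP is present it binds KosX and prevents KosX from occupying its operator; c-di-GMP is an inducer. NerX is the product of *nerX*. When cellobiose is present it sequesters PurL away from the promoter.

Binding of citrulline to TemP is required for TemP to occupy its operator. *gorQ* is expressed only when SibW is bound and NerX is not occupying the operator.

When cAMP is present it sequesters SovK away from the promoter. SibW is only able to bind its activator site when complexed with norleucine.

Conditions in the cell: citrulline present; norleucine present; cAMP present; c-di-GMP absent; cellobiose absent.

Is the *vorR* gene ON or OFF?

OFF

c-di-GMP is absent, so KosX is active.
With repressor KosX bound, *jalQ* is not transcribed.
So JalQ is not produced.
cAMP is present, so SovK is inactive.
Cellobiose is absent, so PurL is active.
No repressor is bound and PurL is active, so *nerX* is transcribed.
So NerX is produced and active.
Norleucine is present, so SibW is active.
With repressor NerX bound, *gorQ* is not transcribed.
So GorQ is not produced.
Citrulline is present, so TemP is active.
With repressor TemP bound, *torL* is not transcribed.
So TorL is not produced.
Required activator SovK is absent, so *vorR* is not transcribed.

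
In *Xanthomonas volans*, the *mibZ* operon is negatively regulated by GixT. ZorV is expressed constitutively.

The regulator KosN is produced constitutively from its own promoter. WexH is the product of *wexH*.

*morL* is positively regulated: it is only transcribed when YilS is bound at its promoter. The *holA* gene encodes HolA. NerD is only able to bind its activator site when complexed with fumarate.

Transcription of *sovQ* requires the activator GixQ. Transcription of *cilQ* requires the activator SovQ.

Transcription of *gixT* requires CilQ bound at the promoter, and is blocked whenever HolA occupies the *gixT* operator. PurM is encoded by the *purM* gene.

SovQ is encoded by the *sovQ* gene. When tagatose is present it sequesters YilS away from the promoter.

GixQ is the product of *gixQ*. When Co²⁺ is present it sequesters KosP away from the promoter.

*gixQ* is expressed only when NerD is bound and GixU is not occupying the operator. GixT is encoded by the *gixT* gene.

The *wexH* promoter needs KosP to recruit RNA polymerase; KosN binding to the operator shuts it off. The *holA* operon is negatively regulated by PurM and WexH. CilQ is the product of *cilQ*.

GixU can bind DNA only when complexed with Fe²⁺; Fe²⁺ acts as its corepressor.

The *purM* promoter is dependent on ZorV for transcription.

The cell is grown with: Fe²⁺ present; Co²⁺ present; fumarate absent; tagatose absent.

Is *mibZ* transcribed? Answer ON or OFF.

ON

Fe²⁺ is present, so GixU is active.
Fumarate is absent, so NerD is inactive.
With repressor GixU bound, *gixQ* is not transcribed.
So GixQ is not produced.
Required activator GixQ is absent, so *sovQ* is not transcribed.
So SovQ is not produced.
Required activator SovQ is absent, so *cilQ* is not transcribed.
So CilQ is not produced.
ZorV is produced constitutively and is active.
No repressor is bound and ZorV is active, so *purM* is transcribed.
So PurM is produced and active.
KosN is produced constitutively and is active.
Co²⁺ is present, so KosP is inactive.
With repressor KosN bound, *wexH* is not transcribed.
So WexH is not produced.
With repressor PurM bound, *holA* is not transcribed.
So HolA is not produced.
Required activator CilQ is absent, so *gixT* is not transcribed.
So GixT is not produced.
With no repressor bound, *mibZ* is transcribed.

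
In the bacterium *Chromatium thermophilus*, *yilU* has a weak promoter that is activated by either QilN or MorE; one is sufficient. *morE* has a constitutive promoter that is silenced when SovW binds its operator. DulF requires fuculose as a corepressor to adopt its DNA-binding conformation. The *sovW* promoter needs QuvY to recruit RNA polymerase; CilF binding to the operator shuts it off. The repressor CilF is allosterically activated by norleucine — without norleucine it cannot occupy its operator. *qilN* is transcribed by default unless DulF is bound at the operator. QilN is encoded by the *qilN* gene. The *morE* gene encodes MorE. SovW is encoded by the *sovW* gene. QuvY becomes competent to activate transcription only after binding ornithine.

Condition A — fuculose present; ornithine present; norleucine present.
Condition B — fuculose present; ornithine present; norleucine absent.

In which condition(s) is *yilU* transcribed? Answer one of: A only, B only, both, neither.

A only

Condition A:
Fuculose is present, so DulF is active.
With repressor DulF bound, *qilN* is not transcribed.
So QilN is not produced.
Ornithine is present, so QuvY is active.
Norleucine is present, so CilF is active.
With repressor CilF bound, *sovW* is not transcribed.
So SovW is not produced.
With no repressor bound, *morE* is transcribed.
So MorE is produced and active.
Activator MorE is present, so *yilU* is transcribed.
→ *yilU* is ON in A.
Condition B:
Fuculose is present, so DulF is active.
With repressor DulF bound, *qilN* is not transcribed.
So QilN is not produced.
Ornithine is present, so QuvY is active.
Norleucine is absent, so CilF is inactive.
No repressor is bound and QuvY is active, so *sovW* is transcribed.
So SovW is produced and active.
With repressor SovW bound, *morE* is not transcribed.
So MorE is not produced.
No activator is available at the *yilU* promoter, so *yilU* is not transcribed.
→ *yilU* is OFF in B.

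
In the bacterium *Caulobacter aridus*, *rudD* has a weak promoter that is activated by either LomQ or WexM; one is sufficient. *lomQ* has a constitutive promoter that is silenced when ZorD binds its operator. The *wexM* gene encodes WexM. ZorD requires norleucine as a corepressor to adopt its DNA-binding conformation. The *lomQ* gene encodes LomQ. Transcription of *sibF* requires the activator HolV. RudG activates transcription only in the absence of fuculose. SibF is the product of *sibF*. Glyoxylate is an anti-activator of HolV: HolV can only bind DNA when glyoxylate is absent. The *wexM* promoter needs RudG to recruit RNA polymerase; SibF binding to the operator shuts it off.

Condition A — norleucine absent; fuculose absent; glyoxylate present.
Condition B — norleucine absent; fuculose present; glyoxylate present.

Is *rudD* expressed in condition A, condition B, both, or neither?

both

Condition A:
Norleucine is absent, so ZorD is inactive.
With no repressor bound, *lomQ* is transcribed.
So LomQ is produced and active.
Fuculose is absent, so RudG is active.
Glyoxylate is present, so HolV is inactive.
Required activator HolV is absent, so *sibF* is not transcribed.
So SibF is not produced.
No repressor is bound and RudG is active, so *wexM* is transcribed.
So WexM is produced and active.
Activator LomQ is present, so *rudD* is transcribed.
→ *rudD* is ON in A.
Condition B:
Norleucine is absent, so ZorD is inactive.
With no repressor bound, *lomQ* is transcribed.
So LomQ is produced and active.
Fuculose is present, so RudG is inactive.
Glyoxylate is present, so HolV is inactive.
Required activator HolV is absent, so *sibF* is not transcribed.
So SibF is not produced.
Required activator RudG is absent, so *wexM* is not transcribed.
So WexM is not produced.
Activator LomQ is present, so *rudD* is transcribed.
→ *rudD* is ON in B.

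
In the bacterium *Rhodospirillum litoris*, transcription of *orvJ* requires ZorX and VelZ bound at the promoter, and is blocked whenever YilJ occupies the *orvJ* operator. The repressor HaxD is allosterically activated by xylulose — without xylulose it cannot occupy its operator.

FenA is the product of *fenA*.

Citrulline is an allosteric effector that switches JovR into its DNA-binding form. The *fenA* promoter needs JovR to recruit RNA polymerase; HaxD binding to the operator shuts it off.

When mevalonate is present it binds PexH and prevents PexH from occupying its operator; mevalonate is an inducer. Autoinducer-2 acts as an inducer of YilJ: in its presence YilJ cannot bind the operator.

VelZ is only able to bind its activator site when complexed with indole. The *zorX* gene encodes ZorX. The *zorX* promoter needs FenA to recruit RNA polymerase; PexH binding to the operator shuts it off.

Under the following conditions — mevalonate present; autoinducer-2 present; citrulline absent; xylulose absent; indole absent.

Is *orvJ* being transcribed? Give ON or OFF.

OFF

Citrulline is absent, so JovR is inactive.
Xylulose is absent, so HaxD is inactive.
Required activator JovR is absent, so *fenA* is not transcribed.
So FenA is not produced.
Mevalonate is present, so PexH is inactive.
Required activator FenA is absent, so *zorX* is not transcribed.
So ZorX is not produced.
Autoinducer-2 is present, so YilJ is inactive.
Indole is absent, so VelZ is inactive.
Required activator ZorX is absent, so *orvJ* is not transcribed.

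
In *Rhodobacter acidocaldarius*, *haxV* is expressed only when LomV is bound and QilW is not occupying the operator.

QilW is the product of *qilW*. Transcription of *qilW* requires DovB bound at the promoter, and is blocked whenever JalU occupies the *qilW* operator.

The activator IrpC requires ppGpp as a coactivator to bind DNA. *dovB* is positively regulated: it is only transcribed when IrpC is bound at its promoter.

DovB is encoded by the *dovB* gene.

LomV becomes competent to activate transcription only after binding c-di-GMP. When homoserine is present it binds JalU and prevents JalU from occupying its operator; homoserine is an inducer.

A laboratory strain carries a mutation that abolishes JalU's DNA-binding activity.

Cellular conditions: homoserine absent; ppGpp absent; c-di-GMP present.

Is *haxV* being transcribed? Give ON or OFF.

ppGpp is absent, so IrpC is inactive.
Required activator IrpC is absent, so *dovB* is not transcribed.
So DovB is not produced.
JalU is non-functional in this strain, so it has no effect.
Required activator DovB is absent, so *qilW* is not transcribed.
So QilW is not produced.
c-di-GMP is present, so LomV is active.
No repressor is bound and LomV is active, so *haxV* is transcribed.

ON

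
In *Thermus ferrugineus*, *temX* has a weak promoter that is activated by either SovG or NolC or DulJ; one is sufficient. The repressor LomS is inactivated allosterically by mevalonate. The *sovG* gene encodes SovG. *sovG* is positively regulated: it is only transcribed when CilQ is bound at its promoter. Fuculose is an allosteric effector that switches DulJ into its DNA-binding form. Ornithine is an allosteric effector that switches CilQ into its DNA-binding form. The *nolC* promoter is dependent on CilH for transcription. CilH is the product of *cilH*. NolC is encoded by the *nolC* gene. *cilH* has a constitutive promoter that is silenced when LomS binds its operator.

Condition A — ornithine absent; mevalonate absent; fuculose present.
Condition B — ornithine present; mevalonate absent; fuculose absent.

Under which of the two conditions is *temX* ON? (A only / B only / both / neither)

Condition A:
Ornithine is absent, so CilQ is inactive.
Required activator CilQ is absent, so *sovG* is not transcribed.
So SovG is not produced.
Mevalonate is absent, so LomS is active.
With repressor LomS bound, *cilH* is not transcribed.
So CilH is not produced.
Required activator CilH is absent, so *nolC* is not transcribed.
So NolC is not produced.
Fuculose is present, so DulJ is active.
Activator DulJ is present, so *temX* is transcribed.
→ *temX* is ON in A.
Condition B:
Ornithine is present, so CilQ is active.
No repressor is bound and CilQ is active, so *sovG* is transcribed.
So SovG is produced and active.
Mevalonate is absent, so LomS is active.
With repressor LomS bound, *cilH* is not transcribed.
So CilH is not produced.
Required activator CilH is absent, so *nolC* is not transcribed.
So NolC is not produced.
Fuculose is absent, so DulJ is inactive.
Activator SovG is present, so *temX* is transcribed.
→ *temX* is ON in B.

both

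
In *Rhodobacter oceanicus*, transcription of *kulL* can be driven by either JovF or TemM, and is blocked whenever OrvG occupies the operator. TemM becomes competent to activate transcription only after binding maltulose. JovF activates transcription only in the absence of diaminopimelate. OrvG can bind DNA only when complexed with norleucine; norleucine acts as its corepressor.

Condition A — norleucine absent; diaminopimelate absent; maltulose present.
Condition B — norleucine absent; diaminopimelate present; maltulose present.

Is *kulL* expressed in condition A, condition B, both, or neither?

Condition A:
Norleucine is absent, so OrvG is inactive.
Diaminopimelate is absent, so JovF is active.
Maltulose is present, so TemM is active.
Activator JovF is present, so *kulL* is transcribed.
→ *kulL* is ON in A.
Condition B:
Norleucine is absent, so OrvG is inactive.
Diaminopimelate is present, so JovF is inactive.
Maltulose is present, so TemM is active.
Activator TemM is present, so *kulL* is transcribed.
→ *kulL* is ON in B.

both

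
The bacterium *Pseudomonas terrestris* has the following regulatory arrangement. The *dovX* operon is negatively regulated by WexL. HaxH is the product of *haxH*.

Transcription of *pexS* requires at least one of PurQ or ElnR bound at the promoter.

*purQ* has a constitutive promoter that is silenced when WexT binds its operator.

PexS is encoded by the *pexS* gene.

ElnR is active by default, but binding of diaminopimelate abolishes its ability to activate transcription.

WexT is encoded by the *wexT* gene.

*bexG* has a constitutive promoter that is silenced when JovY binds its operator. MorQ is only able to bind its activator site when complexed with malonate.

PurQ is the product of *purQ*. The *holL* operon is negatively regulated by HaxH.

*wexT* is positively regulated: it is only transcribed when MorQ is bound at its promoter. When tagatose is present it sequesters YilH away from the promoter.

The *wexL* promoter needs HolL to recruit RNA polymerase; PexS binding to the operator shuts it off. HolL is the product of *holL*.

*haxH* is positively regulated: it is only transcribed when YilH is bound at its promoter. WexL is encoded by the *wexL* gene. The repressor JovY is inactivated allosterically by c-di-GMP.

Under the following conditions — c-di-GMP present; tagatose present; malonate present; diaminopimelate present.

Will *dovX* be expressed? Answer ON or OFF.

OFF

Malonate is present, so MorQ is active.
No repressor is bound and MorQ is active, so *wexT* is transcribed.
So WexT is produced and active.
With repressor WexT bound, *purQ* is not transcribed.
So PurQ is not produced.
Diaminopimelate is present, so ElnR is inactive.
No activator is available at the *pexS* promoter, so *pexS* is not transcribed.
So PexS is not produced.
Tagatose is present, so YilH is inactive.
Required activator YilH is absent, so *haxH* is not transcribed.
So HaxH is not produced.
With no repressor bound, *holL* is transcribed.
So HolL is produced and active.
No repressor is bound and HolL is active, so *wexL* is transcribed.
So WexL is produced and active.
With repressor WexL bound, *dovX* is not transcribed.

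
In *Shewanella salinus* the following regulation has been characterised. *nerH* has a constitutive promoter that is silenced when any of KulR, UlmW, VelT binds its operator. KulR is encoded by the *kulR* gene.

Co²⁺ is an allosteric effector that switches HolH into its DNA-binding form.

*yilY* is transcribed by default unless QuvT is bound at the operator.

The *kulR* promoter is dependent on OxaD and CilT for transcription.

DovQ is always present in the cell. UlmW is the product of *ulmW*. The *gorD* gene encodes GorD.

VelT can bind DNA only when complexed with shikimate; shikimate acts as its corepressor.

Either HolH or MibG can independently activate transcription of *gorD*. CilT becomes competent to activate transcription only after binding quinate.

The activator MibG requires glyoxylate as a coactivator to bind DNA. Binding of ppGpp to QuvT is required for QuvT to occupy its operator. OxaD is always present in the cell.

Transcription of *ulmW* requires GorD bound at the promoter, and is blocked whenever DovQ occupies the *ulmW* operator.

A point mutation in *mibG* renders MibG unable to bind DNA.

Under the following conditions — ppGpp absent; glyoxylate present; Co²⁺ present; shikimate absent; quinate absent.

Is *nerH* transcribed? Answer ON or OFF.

OxaD is produced constitutively and is active.
Quinate is absent, so CilT is inactive.
Required activator CilT is absent, so *kulR* is not transcribed.
So KulR is not produced.
Co²⁺ is present, so HolH is active.
MibG is non-functional in this strain, so it has no effect.
Activator HolH is present, so *gorD* is transcribed.
So GorD is produced and active.
DovQ is produced constitutively and is active.
With repressor DovQ bound, *ulmW* is not transcribed.
So UlmW is not produced.
Shikimate is absent, so VelT is inactive.
With no repressor bound, *nerH* is transcribed.

ON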